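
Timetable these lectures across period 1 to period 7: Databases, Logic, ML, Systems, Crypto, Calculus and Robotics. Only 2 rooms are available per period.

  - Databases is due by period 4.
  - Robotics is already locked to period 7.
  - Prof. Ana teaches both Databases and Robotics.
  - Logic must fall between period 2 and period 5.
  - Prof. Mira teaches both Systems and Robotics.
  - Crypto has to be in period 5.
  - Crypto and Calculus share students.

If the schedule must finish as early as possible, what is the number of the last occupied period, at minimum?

period 7

With at most 2 per period and 7 lectures, at least 4 periods are needed.
Robotics can't be placed before period 7, so the schedule must run through at least period 7.
7 works (last occupied period: period 7): for example ML -> period 1, Robotics -> period 7, Calculus -> period 3, Databases -> period 1, Systems -> period 2, Logic -> period 2, Crypto -> period 5.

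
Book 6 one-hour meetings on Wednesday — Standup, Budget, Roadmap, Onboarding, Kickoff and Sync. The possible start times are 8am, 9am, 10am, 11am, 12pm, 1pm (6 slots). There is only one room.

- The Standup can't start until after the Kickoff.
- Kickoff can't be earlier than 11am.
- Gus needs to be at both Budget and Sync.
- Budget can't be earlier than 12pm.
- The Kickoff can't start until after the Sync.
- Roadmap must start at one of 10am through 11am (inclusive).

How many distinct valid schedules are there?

Enumerating: Roadmap in 10am; Standup in 1pm; Onboarding in 9am; Budget in 12pm; Kickoff in 11am; Sync in 8am | Sync -> 9am, Budget -> 12pm, Roadmap -> 10am, Standup -> 1pm, Kickoff -> 11am, Onboarding -> 8am | Kickoff in 11am; Standup in 12pm; Sync in 8am; Onboarding in 9am; Roadmap in 10am; Budget in 1pm | Sync in 9am; Kickoff in 11am; Budget in 1pm; Standup in 12pm; Onboarding in 8am; Roadmap in 10am.

4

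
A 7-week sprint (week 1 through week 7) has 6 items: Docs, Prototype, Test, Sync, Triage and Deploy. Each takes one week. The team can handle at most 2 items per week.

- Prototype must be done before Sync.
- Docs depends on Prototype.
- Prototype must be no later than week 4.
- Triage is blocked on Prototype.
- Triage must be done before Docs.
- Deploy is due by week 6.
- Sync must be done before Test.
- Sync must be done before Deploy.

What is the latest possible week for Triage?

week 6

Precedence pushes Triage to at least week 2; downstream work caps Triage at week 6.
Triage at week 6 is achievable: Prototype=week 1, Sync=week 2, Triage=week 6, Deploy=week 3, Docs=week 7, Test=week 3.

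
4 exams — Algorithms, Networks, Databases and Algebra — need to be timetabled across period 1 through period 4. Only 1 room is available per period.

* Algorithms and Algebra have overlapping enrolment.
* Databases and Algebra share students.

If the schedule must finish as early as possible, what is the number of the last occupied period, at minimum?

period 4

With at most 1 per period and 4 exams, at least 4 periods are needed.
4 works (last occupied period: period 4): for example Networks -> period 2; Algebra -> period 4; Databases -> period 3; Algorithms -> period 1.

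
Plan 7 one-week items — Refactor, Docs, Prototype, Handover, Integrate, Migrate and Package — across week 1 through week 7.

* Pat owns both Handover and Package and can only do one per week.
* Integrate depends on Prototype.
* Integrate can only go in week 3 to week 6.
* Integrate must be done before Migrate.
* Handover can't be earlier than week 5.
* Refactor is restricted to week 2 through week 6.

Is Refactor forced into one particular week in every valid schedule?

No

Refactor can be week 2 (e.g. Package in week 1, Integrate in week 3, Migrate in week 4, Docs in week 1, Handover in week 5, Prototype in week 1, Refactor in week 2) or week 3 (e.g. Package in week 1, Integrate in week 3, Refactor in week 3, Prototype in week 1, Handover in week 5, Docs in week 1, Migrate in week 4).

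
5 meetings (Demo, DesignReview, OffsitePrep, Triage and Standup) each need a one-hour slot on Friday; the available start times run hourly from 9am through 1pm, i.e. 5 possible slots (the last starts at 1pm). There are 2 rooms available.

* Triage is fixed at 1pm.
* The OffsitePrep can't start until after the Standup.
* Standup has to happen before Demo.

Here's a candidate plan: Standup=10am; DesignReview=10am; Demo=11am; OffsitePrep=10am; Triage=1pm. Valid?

Triage is fixed at 1pm — holds.
The OffsitePrep can't start until after the Standup — violated.
Standup has to happen before Demo — holds.
There are 2 rooms available — violated.

No. There are 2 rooms available is not satisfied.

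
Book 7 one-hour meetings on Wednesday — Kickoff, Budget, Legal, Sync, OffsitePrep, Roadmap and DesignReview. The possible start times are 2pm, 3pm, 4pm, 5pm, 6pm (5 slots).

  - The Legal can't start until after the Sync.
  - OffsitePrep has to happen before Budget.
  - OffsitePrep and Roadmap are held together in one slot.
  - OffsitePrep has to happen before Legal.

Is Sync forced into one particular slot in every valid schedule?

Sync can be 2pm (e.g. OffsitePrep -> 2pm; Roadmap -> 2pm; Sync -> 2pm; Legal -> 3pm; Kickoff -> 2pm; DesignReview -> 2pm; Budget -> 3pm) or 3pm (e.g. Roadmap in 2pm, OffsitePrep in 2pm, Sync in 3pm, Budget in 3pm, Kickoff in 2pm, DesignReview in 2pm, Legal in 4pm).

No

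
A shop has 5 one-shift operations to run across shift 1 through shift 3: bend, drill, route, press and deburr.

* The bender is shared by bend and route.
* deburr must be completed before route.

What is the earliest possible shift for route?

shift 2

Precedence pushes route to at least shift 2.
route at shift 2 is achievable: deburr -> shift 1; drill -> shift 1; press -> shift 1; bend -> shift 1; route -> shift 2.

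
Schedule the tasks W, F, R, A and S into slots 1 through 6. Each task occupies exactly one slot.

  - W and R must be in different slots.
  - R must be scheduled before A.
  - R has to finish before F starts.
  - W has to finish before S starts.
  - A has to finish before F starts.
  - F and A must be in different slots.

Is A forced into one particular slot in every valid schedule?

A can be 2 (e.g. F=3; W=2; R=1; A=2; S=3) or 3 (e.g. S in 3; A in 3; F in 4; R in 1; W in 2).

No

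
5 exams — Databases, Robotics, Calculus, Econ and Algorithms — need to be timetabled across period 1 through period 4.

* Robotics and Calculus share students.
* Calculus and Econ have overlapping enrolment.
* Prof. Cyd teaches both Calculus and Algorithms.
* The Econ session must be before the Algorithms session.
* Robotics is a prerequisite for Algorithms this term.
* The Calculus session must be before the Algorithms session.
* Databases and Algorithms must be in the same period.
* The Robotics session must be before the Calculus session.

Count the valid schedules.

7

Splitting on Databases: it can be period 3 (1), period 4 (6). Listing each branch's schedules as (Robotics, Calculus, Econ, Algorithms) by period number:
Databases=period 3: (1,2,1,3) — 1.
Databases=period 4: (1,2,1,4) (1,2,3,4) (1,3,1,4) (1,3,2,4) (2,3,1,4) (2,3,2,4) — 6.
Summing: 1 + 6 = 7.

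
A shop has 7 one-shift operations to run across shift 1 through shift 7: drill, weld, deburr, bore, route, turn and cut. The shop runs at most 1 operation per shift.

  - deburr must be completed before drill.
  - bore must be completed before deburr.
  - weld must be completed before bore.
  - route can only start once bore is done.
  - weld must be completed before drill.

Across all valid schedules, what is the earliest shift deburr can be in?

Precedence pushes deburr to at least shift 3; downstream work caps deburr at shift 6.
deburr at shift 3 is achievable: bore in shift 2; deburr in shift 3; weld in shift 1; drill in shift 4; turn in shift 6; route in shift 5; cut in shift 7.

shift 3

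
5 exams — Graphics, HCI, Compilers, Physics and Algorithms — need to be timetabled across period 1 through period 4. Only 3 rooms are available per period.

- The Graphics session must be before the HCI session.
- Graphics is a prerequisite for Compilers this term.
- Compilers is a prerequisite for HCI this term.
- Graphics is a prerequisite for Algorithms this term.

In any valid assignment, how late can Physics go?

period 4

Physics at period 4 is achievable: Graphics in period 1; Physics in period 4; HCI in period 3; Algorithms in period 2; Compilers in period 2.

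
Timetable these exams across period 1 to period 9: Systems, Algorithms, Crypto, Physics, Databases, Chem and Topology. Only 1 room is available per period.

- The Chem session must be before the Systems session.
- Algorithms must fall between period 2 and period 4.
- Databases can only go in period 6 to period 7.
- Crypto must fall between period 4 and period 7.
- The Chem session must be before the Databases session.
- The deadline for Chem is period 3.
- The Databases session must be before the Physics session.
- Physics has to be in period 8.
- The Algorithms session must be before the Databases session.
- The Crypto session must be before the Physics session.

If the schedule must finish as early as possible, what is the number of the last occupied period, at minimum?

8

The precedence chain requires at least 3 distinct periods.
With at most 1 per period and 7 exams, at least 7 periods are needed.
Physics can't be placed before period 8, so the schedule must run through at least period 8.
8 works (last occupied period: period 8): for example Systems -> period 3, Databases -> period 6, Topology -> period 5, Chem -> period 1, Algorithms -> period 2, Crypto -> period 4, Physics -> period 8.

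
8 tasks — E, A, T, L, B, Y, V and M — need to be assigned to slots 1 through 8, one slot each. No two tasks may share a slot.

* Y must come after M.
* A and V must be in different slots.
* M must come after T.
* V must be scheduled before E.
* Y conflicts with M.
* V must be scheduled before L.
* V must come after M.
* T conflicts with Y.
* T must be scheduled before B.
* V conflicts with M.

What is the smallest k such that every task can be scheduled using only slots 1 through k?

8 slots

The precedence chain requires at least 4 distinct slots.
With at most 1 per slot and 8 tasks, at least 8 slots are needed.
8 works (last occupied slot: 8): for example B -> 6; V -> 3; T -> 1; L -> 5; A -> 8; M -> 2; Y -> 7; E -> 4.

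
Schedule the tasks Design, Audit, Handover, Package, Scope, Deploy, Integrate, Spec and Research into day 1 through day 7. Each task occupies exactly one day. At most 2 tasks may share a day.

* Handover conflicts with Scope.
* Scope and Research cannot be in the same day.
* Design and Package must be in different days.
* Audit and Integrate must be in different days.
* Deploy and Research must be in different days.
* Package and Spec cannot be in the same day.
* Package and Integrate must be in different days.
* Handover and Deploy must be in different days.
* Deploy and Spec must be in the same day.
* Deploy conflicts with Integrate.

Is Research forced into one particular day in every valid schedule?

Research can be day 1 (e.g. Design=day 1, Research=day 1, Spec=day 4, Package=day 3, Scope=day 3, Integrate=day 5, Audit=day 2, Deploy=day 4, Handover=day 2) or day 2 (e.g. Handover in day 2, Spec in day 4, Scope in day 3, Integrate in day 5, Deploy in day 4, Research in day 2, Package in day 3, Audit in day 1, Design in day 1).

No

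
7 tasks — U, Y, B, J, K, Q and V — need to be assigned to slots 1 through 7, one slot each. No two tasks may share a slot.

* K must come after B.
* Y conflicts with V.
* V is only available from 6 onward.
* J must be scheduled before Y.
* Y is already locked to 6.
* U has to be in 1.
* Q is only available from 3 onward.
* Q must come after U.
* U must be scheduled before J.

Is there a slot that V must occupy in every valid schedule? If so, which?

7

V's window is 6–7.
Y is fixed at 6, and V can't share a slot with Y.
So V must be 7.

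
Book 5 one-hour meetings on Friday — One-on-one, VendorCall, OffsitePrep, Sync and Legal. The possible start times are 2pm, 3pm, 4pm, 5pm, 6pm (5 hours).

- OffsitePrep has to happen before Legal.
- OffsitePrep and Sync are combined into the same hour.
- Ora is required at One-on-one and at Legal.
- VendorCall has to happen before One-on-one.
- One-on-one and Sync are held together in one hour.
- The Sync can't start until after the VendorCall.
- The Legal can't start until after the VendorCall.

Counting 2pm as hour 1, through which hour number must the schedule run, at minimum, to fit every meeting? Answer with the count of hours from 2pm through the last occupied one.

3

The precedence chain requires at least 3 distinct hours.
3 works (last occupied hour: 4pm): for example OffsitePrep in 3pm; One-on-one in 3pm; Sync in 3pm; Legal in 4pm; VendorCall in 2pm.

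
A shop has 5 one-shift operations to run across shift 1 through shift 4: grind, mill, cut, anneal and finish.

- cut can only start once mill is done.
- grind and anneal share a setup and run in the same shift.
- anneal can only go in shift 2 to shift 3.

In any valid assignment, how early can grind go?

shift 2

Grind must be in the same shift as anneal, which can't be before shift 2, so grind is at least shift 2; grind must be in the same shift as anneal, which can't be after shift 3, so grind is at most shift 3.
grind at shift 2 is achievable: anneal in shift 2; cut in shift 2; finish in shift 1; mill in shift 1; grind in shift 2.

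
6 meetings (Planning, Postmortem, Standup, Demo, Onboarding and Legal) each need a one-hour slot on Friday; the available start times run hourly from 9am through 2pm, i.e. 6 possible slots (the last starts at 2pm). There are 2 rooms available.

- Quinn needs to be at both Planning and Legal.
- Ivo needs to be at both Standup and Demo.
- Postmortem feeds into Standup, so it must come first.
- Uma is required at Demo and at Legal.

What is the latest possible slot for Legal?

2pm

Legal at 2pm is achievable: Postmortem -> 9am; Planning -> 9am; Legal -> 2pm; Standup -> 10am; Demo -> 11am; Onboarding -> 10am.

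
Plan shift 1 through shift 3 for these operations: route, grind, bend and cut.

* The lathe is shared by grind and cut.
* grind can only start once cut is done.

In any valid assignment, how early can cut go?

shift 1

Downstream work caps cut at shift 2.
cut at shift 1 is achievable: bend -> shift 1; route -> shift 1; grind -> shift 2; cut -> shift 1.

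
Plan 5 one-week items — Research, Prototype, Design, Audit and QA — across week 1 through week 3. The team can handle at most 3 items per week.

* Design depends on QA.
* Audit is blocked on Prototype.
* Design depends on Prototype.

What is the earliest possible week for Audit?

Precedence pushes Audit to at least week 2.
Audit at week 2 is achievable: Prototype in week 1; Design in week 2; Research in week 1; QA in week 1; Audit in week 2.

week 2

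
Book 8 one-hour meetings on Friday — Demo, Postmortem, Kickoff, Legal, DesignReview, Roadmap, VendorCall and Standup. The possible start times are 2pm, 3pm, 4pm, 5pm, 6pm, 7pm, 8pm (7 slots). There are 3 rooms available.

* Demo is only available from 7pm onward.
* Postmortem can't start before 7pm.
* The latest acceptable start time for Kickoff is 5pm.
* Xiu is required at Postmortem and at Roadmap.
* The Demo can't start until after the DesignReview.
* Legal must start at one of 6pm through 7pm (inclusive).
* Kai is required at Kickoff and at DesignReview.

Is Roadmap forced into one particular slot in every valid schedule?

No

Roadmap can be 2pm (e.g. Legal=6pm, Kickoff=2pm, Demo=7pm, Roadmap=2pm, Standup=3pm, VendorCall=2pm, DesignReview=3pm, Postmortem=7pm) or 3pm (e.g. VendorCall in 2pm, Demo in 7pm, DesignReview in 3pm, Postmortem in 7pm, Standup in 2pm, Kickoff in 2pm, Legal in 6pm, Roadmap in 3pm).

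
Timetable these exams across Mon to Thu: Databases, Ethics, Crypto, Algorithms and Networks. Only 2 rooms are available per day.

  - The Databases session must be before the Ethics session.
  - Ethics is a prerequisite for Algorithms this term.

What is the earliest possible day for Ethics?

Tue

Precedence pushes Ethics to at least Tue; downstream work caps Ethics at Wed.
Ethics at Tue is achievable: Ethics in Tue; Crypto in Mon; Databases in Mon; Algorithms in Wed; Networks in Tue.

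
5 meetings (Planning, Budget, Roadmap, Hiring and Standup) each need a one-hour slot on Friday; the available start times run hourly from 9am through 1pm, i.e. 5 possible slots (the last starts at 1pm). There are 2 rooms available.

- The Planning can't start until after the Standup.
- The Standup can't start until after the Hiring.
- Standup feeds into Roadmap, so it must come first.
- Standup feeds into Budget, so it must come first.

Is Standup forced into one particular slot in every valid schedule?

Standup can be 10am (e.g. Planning -> 11am, Standup -> 10am, Budget -> 11am, Hiring -> 9am, Roadmap -> 12pm) or 11am (e.g. Roadmap in 1pm, Standup in 11am, Budget in 12pm, Hiring in 9am, Planning in 12pm).

No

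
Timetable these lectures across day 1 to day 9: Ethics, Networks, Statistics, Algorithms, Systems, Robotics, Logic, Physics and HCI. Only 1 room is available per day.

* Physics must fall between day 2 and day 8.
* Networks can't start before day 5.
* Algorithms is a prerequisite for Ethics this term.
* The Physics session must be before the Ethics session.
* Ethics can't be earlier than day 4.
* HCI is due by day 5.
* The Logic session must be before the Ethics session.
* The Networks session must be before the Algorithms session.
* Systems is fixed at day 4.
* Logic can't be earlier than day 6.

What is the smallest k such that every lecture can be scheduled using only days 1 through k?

The precedence chain requires at least 3 distinct days.
With at most 1 per day and 9 lectures, at least 9 days are needed.
Propagating the time windows through the other constraints, Ethics can't land before day 7, so the schedule must run through at least day 7.
9 works (last occupied day: day 9): for example Physics -> day 2, Logic -> day 6, Systems -> day 4, Statistics -> day 3, Networks -> day 5, Robotics -> day 9, HCI -> day 1, Ethics -> day 8, Algorithms -> day 7.

9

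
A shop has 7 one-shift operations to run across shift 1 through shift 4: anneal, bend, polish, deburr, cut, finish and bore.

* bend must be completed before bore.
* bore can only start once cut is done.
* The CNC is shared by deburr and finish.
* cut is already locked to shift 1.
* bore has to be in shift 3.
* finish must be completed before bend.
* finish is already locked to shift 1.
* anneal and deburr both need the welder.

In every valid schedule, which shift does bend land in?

finish is fixed at shift 1 and must come before bend, so bend is at least shift 2.
bore is fixed at shift 3 and must come after bend, so bend is at most shift 2.
So bend must be shift 2.

shift 2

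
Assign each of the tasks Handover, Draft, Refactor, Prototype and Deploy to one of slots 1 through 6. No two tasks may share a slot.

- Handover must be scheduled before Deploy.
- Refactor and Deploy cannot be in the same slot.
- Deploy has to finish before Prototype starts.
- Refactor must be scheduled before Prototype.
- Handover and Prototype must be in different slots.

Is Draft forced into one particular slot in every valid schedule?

No

Draft can be 1 (e.g. Prototype in 5, Draft in 1, Refactor in 4, Deploy in 3, Handover in 2) or 2 (e.g. Handover -> 1; Draft -> 2; Deploy -> 3; Refactor -> 4; Prototype -> 5).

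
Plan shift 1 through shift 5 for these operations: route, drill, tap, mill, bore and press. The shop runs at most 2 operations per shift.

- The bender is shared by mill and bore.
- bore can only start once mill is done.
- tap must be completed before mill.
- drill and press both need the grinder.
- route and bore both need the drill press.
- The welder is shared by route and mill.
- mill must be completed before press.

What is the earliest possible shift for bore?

Precedence pushes bore to at least shift 3.
bore at shift 3 is achievable: tap in shift 1; mill in shift 2; drill in shift 2; press in shift 3; route in shift 1; bore in shift 3.

shift 3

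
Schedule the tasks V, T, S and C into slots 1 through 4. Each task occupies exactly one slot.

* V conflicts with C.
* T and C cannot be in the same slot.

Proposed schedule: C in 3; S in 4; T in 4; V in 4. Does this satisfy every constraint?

Yes

V conflicts with C — holds.
T and C cannot be in the same slot — holds.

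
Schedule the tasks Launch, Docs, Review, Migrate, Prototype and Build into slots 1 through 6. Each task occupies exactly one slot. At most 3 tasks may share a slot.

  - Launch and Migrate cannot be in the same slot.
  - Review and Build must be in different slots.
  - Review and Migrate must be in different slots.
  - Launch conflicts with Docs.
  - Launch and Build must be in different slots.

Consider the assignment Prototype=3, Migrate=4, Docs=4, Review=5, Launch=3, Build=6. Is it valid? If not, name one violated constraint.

Yes

Launch and Migrate cannot be in the same slot — holds.
At most 3 tasks may share a slot — holds.
Launch and Build must be in different slots — holds.
Review and Build must be in different slots — holds.
Review and Migrate must be in different slots — holds.
Launch conflicts with Docs — holds.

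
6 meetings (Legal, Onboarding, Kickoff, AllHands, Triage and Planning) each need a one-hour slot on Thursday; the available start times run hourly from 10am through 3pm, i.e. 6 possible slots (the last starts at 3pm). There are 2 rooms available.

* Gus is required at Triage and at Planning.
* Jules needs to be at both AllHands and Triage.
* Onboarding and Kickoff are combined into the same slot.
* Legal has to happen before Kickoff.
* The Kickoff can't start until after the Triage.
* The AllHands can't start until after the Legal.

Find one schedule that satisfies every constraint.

Kickoff -> 11am, Triage -> 10am, Onboarding -> 11am, Legal -> 10am, Planning -> 12pm, AllHands -> 12pm

Checking: Legal(10am) before AllHands(12pm); Legal(10am) before Kickoff(11am); Triage(10am) before Kickoff(11am); Triage(10am) != Planning(12pm); AllHands(12pm) != Triage(10am); Onboarding = Kickoff = 11am; max 2 per slot (cap 2).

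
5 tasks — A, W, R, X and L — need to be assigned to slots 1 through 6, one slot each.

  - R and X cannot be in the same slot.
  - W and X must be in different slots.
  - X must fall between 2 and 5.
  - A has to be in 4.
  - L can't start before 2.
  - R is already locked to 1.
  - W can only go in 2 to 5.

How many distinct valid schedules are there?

60

Splitting on W: it can be 2 (15), 3 (15), 4 (15), 5 (15). Listing each branch's schedules as (A, R, X, L):
W=2: (4,1,3,2) (4,1,3,3) (4,1,3,4) (4,1,3,5) (4,1,3,6) (4,1,4,2) (4,1,4,3) (4,1,4,4) (4,1,4,5) (4,1,4,6) (4,1,5,2) (4,1,5,3) (4,1,5,4) (4,1,5,5) (4,1,5,6) — 15.
W=3: (4,1,2,2) (4,1,2,3) (4,1,2,4) (4,1,2,5) (4,1,2,6) (4,1,4,2) (4,1,4,3) (4,1,4,4) (4,1,4,5) (4,1,4,6) (4,1,5,2) (4,1,5,3) (4,1,5,4) (4,1,5,5) (4,1,5,6) — 15.
W=4: (4,1,2,2) (4,1,2,3) (4,1,2,4) (4,1,2,5) (4,1,2,6) (4,1,3,2) (4,1,3,3) (4,1,3,4) (4,1,3,5) (4,1,3,6) (4,1,5,2) (4,1,5,3) (4,1,5,4) (4,1,5,5) (4,1,5,6) — 15.
W=5: (4,1,2,2) (4,1,2,3) (4,1,2,4) (4,1,2,5) (4,1,2,6) (4,1,3,2) (4,1,3,3) (4,1,3,4) (4,1,3,5) (4,1,3,6) (4,1,4,2) (4,1,4,3) (4,1,4,4) (4,1,4,5) (4,1,4,6) — 15.
Summing: 15 + 15 + 15 + 15 = 60.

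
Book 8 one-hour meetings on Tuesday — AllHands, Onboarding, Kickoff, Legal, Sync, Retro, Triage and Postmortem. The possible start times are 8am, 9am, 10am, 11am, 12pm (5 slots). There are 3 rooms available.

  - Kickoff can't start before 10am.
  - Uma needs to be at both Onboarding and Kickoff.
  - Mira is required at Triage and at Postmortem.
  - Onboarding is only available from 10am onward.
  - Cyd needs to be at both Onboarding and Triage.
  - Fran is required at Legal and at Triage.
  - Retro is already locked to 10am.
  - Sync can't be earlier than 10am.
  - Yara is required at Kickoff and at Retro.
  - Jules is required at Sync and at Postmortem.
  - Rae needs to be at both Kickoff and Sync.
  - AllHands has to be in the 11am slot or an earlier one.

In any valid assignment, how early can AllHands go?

AllHands's own window allows nothing later than 11am.
AllHands at 8am is achievable: Postmortem in 8am; Legal in 8am; Sync in 10am; Triage in 9am; Kickoff in 11am; Retro in 10am; Onboarding in 10am; AllHands in 8am.

8am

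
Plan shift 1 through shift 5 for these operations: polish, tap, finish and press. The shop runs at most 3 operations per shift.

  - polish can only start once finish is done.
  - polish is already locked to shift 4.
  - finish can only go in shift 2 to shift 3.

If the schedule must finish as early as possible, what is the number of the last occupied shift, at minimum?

The precedence chain requires at least 2 distinct shifts.
With at most 3 per shift and 4 operations, at least 2 shifts are needed.
polish can't be placed before shift 4, so the schedule must run through at least shift 4.
4 works (last occupied shift: shift 4): for example polish -> shift 4, finish -> shift 2, tap -> shift 1, press -> shift 1.

4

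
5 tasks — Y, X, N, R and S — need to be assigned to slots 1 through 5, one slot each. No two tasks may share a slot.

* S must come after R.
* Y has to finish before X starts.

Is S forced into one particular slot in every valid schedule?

No

S can be 2 (e.g. N=5, Y=3, X=4, S=2, R=1) or 3 (e.g. S in 3, X in 4, N in 5, Y in 1, R in 2).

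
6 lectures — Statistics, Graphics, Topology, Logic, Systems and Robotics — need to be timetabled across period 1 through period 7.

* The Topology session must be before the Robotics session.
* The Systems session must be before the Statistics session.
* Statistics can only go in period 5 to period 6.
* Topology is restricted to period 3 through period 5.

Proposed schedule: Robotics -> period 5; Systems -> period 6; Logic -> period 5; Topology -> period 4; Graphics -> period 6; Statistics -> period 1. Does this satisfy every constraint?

The Topology session must be before the Robotics session — holds.
Topology is restricted to period 3 through period 5 — holds.
Statistics can only go in period 5 to period 6 — violated.
The Systems session must be before the Statistics session — violated.

No — it violates: The Systems session must be before the Statistics session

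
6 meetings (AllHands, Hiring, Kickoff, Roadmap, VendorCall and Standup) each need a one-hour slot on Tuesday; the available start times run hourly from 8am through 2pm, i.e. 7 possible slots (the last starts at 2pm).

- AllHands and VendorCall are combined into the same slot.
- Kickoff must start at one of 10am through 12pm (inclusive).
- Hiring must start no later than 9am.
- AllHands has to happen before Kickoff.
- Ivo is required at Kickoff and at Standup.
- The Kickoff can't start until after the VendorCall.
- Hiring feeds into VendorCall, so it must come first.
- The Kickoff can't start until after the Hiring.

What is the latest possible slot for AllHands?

11am

AllHands must be in the same slot as VendorCall, which can't be before 9am, so AllHands is at least 9am; downstream work caps AllHands at 11am.
AllHands at 11am is achievable: AllHands -> 11am, Roadmap -> 8am, Hiring -> 8am, Kickoff -> 12pm, Standup -> 8am, VendorCall -> 11am.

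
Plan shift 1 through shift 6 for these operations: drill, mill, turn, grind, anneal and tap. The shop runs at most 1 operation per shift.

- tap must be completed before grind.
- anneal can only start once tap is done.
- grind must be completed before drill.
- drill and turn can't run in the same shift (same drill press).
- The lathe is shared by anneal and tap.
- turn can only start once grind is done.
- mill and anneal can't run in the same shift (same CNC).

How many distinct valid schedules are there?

48

Splitting on drill: it can be shift 3 (6), shift 4 (12), shift 5 (15), shift 6 (15). Listing each branch's schedules as (mill, turn, grind, anneal, tap) by shift number:
drill=shift 3: (4,5,2,6,1) (4,6,2,5,1) (5,4,2,6,1) (5,6,2,4,1) (6,4,2,5,1) (6,5,2,4,1) — 6.
drill=shift 4: (1,5,3,6,2) (1,6,3,5,2) (2,5,3,6,1) (2,6,3,5,1) (3,5,2,6,1) (3,6,2,5,1) (5,3,2,6,1) (5,6,2,3,1) (5,6,3,2,1) (6,3,2,5,1) (6,5,2,3,1) (6,5,3,2,1) — 12.
drill=shift 5: (1,4,3,6,2) (1,6,3,4,2) (1,6,4,3,2) (2,4,3,6,1) (2,6,3,4,1) (2,6,4,3,1) (3,4,2,6,1) (3,6,2,4,1) (3,6,4,2,1) (4,3,2,6,1) (4,6,2,3,1) (4,6,3,2,1) (6,3,2,4,1) (6,4,2,3,1) (6,4,3,2,1) — 15.
drill=shift 6: (1,4,3,5,2) (1,5,3,4,2) (1,5,4,3,2) (2,4,3,5,1) (2,5,3,4,1) (2,5,4,3,1) (3,4,2,5,1) (3,5,2,4,1) (3,5,4,2,1) (4,3,2,5,1) (4,5,2,3,1) (4,5,3,2,1) (5,3,2,4,1) (5,4,2,3,1) (5,4,3,2,1) — 15.
Summing: 6 + 12 + 15 + 15 = 48.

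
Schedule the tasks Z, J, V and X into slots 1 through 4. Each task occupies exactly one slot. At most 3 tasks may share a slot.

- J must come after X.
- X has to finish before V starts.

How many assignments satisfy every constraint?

56

Splitting on Z: it can be 1 (14), 2 (14), 3 (14), 4 (14). Listing each branch's schedules as (J, V, X):
Z=1: (2,2,1) (2,3,1) (2,4,1) (3,2,1) (3,3,1) (3,3,2) (3,4,1) (3,4,2) (4,2,1) (4,3,1) (4,3,2) (4,4,1) (4,4,2) (4,4,3) — 14.
Z=2: (2,2,1) (2,3,1) (2,4,1) (3,2,1) (3,3,1) (3,3,2) (3,4,1) (3,4,2) (4,2,1) (4,3,1) (4,3,2) (4,4,1) (4,4,2) (4,4,3) — 14.
Z=3: (2,2,1) (2,3,1) (2,4,1) (3,2,1) (3,3,1) (3,3,2) (3,4,1) (3,4,2) (4,2,1) (4,3,1) (4,3,2) (4,4,1) (4,4,2) (4,4,3) — 14.
Z=4: (2,2,1) (2,3,1) (2,4,1) (3,2,1) (3,3,1) (3,3,2) (3,4,1) (3,4,2) (4,2,1) (4,3,1) (4,3,2) (4,4,1) (4,4,2) (4,4,3) — 14.
Summing: 14 + 14 + 14 + 14 = 56.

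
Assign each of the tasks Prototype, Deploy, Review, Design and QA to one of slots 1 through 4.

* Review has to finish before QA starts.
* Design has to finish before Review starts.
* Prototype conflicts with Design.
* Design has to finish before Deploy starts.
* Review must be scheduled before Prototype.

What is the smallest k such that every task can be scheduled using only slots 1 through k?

The precedence chain requires at least 3 distinct slots.
3 works (last occupied slot: 3): for example Deploy=2, Prototype=3, Review=2, Design=1, QA=3.

3 slots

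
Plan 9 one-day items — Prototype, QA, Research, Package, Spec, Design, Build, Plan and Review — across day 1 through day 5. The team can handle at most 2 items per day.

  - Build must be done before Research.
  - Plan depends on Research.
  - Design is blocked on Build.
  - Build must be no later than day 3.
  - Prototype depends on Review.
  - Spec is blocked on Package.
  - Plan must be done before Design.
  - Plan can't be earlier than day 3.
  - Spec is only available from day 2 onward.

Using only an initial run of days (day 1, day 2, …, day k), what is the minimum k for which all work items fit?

The precedence chain requires at least 4 distinct days.
With at most 2 per day and 9 work items, at least 5 days are needed.
5 works (last occupied day: day 5): for example Package=day 1; Research=day 2; Design=day 4; QA=day 5; Review=day 3; Prototype=day 4; Spec=day 2; Plan=day 3; Build=day 1.

5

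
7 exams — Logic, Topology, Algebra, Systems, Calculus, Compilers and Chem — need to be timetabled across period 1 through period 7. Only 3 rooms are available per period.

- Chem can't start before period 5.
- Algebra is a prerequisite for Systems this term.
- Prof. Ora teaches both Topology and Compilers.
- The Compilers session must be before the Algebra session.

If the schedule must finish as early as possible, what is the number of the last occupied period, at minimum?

The precedence chain requires at least 3 distinct periods.
With at most 3 per period and 7 exams, at least 3 periods are needed.
Chem can't be placed before period 5, so the schedule must run through at least period 5.
5 works (last occupied period: period 5): for example Algebra=period 2; Systems=period 3; Compilers=period 1; Chem=period 5; Calculus=period 1; Logic=period 1; Topology=period 2.

period 5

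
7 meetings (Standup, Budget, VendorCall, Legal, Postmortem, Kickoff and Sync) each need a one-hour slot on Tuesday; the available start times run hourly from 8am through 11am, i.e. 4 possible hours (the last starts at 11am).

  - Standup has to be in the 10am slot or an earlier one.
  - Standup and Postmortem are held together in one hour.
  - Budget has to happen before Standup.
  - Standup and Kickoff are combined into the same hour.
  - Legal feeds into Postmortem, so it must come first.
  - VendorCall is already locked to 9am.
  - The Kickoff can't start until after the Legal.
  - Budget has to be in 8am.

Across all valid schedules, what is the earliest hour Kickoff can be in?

Precedence pushes Kickoff to at least 9am; Kickoff must be in the same hour as Standup, which can't be after 10am, so Kickoff is at most 10am.
Kickoff at 9am is achievable: Standup in 9am; VendorCall in 9am; Kickoff in 9am; Budget in 8am; Legal in 8am; Sync in 8am; Postmortem in 9am.

9am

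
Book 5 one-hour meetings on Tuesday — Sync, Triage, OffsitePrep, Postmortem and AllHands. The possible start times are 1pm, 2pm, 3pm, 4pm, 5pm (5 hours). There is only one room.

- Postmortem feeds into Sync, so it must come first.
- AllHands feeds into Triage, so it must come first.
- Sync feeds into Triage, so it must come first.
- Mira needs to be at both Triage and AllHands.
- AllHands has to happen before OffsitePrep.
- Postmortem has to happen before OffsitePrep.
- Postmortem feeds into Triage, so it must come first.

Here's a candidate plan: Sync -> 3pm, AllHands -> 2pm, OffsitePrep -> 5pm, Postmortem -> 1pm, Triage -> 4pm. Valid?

Valid

AllHands feeds into Triage, so it must come first — holds.
Postmortem feeds into Sync, so it must come first — holds.
Postmortem has to happen before OffsitePrep — holds.
Mira needs to be at both Triage and AllHands — holds.
There is only one room — holds.
AllHands has to happen before OffsitePrep — holds.
Postmortem feeds into Triage, so it must come first — holds.
Sync feeds into Triage, so it must come first — holds.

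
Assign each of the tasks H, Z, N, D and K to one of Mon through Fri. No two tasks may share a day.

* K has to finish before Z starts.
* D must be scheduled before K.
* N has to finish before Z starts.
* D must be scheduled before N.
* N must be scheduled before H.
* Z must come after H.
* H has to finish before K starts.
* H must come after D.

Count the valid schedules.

Enumerating: K=Thu; N=Tue; H=Wed; Z=Fri; D=Mon.

1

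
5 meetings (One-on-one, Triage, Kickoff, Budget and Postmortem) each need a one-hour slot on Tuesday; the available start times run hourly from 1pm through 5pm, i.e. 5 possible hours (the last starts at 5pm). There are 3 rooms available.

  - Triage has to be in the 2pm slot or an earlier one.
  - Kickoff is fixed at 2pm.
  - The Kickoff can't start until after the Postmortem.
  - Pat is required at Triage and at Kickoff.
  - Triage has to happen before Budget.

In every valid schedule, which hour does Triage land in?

Triage's window is 1pm–2pm.
Kickoff is fixed at 2pm, and Triage can't share a hour with Kickoff.
So Triage must be 1pm.

1pm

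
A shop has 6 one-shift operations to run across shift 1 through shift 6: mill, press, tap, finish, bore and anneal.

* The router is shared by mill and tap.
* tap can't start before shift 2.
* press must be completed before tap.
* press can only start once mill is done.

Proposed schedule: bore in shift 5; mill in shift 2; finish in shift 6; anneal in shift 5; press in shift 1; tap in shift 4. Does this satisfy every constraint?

press can only start once mill is done — violated.
press must be completed before tap — holds.
The router is shared by mill and tap — holds.
tap can't start before shift 2 — holds.

No. press can only start once mill is done is not satisfied.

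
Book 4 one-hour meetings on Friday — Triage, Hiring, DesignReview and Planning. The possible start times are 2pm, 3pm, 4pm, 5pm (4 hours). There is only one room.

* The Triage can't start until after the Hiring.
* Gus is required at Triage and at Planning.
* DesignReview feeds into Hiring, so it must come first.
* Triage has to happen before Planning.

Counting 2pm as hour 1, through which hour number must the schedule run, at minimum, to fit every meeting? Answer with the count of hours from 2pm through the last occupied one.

4

The precedence chain requires at least 4 distinct hours.
With at most 1 per hour and 4 meetings, at least 4 hours are needed.
4 works (last occupied hour: 5pm): for example Planning -> 5pm; Triage -> 4pm; DesignReview -> 2pm; Hiring -> 3pm.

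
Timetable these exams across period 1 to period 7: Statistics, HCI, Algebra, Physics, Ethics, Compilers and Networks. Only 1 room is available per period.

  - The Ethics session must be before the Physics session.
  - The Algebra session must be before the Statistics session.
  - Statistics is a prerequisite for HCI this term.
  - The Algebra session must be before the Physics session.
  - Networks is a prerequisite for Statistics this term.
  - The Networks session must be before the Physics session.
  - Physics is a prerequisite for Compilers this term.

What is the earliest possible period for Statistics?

Precedence pushes Statistics to at least period 2; downstream work caps Statistics at period 6.
Statistics at period 3 is achievable: Ethics in period 4; Algebra in period 1; Networks in period 2; Compilers in period 7; HCI in period 6; Physics in period 5; Statistics in period 3.
Nothing earlier works — the capacity limit rule out every period before period 3.

period 3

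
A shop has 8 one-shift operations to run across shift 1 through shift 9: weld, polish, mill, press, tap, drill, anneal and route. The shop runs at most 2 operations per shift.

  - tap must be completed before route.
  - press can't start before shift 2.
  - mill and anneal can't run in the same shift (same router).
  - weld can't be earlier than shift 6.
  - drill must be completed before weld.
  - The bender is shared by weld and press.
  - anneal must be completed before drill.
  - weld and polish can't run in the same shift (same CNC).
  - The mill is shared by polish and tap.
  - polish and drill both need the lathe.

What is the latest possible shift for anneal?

Downstream work caps anneal at shift 7.
anneal at shift 7 is achievable: press=shift 2; weld=shift 9; route=shift 2; anneal=shift 7; polish=shift 3; tap=shift 1; mill=shift 1; drill=shift 8.

shift 7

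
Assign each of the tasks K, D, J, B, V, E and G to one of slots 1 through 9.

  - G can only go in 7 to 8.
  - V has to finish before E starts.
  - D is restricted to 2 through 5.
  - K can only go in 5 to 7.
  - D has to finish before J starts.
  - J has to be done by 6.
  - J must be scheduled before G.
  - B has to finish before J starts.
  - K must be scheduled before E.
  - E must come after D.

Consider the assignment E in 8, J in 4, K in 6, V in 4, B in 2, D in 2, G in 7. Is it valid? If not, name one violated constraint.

J must be scheduled before G — holds.
E must come after D — holds.
D is restricted to 2 through 5 — holds.
K must be scheduled before E — holds.
V has to finish before E starts — holds.
B has to finish before J starts — holds.
G can only go in 7 to 8 — holds.
D has to finish before J starts — holds.
K can only go in 5 to 7 — holds.
J has to be done by 6 — holds.

Yes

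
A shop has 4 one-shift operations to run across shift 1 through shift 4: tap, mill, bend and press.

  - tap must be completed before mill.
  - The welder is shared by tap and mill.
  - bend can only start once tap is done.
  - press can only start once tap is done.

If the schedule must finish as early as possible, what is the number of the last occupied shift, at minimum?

2

The precedence chain requires at least 2 distinct shifts.
2 works (last occupied shift: shift 2): for example bend in shift 2; tap in shift 1; mill in shift 2; press in shift 2.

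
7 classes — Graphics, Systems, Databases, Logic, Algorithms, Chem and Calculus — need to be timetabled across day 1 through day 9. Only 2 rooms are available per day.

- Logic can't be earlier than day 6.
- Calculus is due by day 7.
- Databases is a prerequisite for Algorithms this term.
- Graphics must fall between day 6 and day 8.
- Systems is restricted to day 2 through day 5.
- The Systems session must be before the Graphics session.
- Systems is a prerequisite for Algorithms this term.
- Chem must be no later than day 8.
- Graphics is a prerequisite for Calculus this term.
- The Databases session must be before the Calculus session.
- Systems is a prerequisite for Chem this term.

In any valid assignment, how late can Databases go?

Downstream work caps Databases at day 6.
Databases at day 6 is achievable: Calculus -> day 7; Systems -> day 2; Algorithms -> day 8; Chem -> day 3; Graphics -> day 6; Databases -> day 6; Logic -> day 7.

day 6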